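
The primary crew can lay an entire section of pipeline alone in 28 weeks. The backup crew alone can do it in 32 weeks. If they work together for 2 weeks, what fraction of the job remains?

97/112

Combined rate: 1/28 + 1/32 = (8 + 7)/224 = 15/224 per week.
In 2 weeks they complete 2·15/224 = 15/112 of the job.
So 97/112 remains.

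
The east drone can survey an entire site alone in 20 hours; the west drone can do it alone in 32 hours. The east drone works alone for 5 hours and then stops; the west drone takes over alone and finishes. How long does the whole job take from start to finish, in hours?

In 5 hours the east drone does 5/20 = 1/4 of the job, leaving 3/4.
The west drone works at 1/32 per hour, so finishing takes 3/4 ÷ 1/32 = 24 hours.
Total time = 5 + 24 = 29 hours.

29 hours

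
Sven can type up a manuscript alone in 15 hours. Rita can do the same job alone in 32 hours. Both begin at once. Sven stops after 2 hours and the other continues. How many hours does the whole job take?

416/15 hours

In the first 2 hours the combined rate is 47/480, so 47/240 of the job is done, leaving 193/240.
After Sven leaves the rate is 1/32 per hour; the remaining 193/240 takes 386/15 hours.
Total = 2 + 386/15 = 416/15 hours.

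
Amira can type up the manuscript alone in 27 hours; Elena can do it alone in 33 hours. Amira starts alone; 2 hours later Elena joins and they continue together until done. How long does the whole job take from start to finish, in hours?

63/4 hours

In 2 hours Amira does 2/27 of the job, leaving 25/27.
Amira and Elena together work at 20/297 per hour, so finishing takes 25/27 ÷ 20/297 = 55/4 hours.
Total time = 2 + 55/4 = 63/4 hours.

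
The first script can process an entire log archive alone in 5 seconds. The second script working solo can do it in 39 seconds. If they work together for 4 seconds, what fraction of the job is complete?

Combined rate: 1/5 + 1/39 = (39 + 5)/195 = 44/195 per second.
In 4 seconds they complete 4·44/195 = 176/195 of the job.

176/195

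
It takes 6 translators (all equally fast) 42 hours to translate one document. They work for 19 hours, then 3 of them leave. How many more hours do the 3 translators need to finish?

One translator does 1/252 of the job per hour.
After 19 hours with 6 translators, 19/42 is done (23/42 left).
With 3 translators the rate is 3/252 = 1/84, so the rest takes 23/42 ÷ 1/84 = 46 hours.

46 hours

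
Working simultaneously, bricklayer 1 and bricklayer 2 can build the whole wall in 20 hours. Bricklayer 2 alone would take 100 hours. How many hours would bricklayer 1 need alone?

25 hours

Combined rate is 1/20 per hour.
Known contribution: 1/100 per hour.
So bricklayer 1's rate is 1/20 − 1/100 = 1/25, meaning 25 hours alone.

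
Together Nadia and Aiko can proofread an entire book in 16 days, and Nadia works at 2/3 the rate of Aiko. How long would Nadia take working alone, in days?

Let Aiko's rate be r; then Nadia's rate is (2/3)r, so together (2/3 + 1)r = (5/3)r = 1/16.
Thus r = 3/80 per day.
Aiko alone: 80/3 days; Nadia alone: 40 days.

40 days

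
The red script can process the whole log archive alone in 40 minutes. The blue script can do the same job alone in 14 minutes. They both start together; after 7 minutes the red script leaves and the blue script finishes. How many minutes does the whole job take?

In the first 7 minutes the combined rate is 27/280, so 27/40 of the job is done, leaving 13/40.
After the red script leaves the rate is 1/14 per minute; the remaining 13/40 takes 91/20 minutes.
Total = 7 + 91/20 = 231/20 minutes.

231/20 minutes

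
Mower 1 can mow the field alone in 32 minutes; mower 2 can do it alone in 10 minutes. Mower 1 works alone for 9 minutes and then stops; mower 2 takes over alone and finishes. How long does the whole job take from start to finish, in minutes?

In 9 minutes mower 1 does 9/32 of the job, leaving 23/32.
Mower 2 works at 1/10 per minute, so finishing takes 23/32 ÷ 1/10 = 115/16 minutes.
Total time = 9 + 115/16 = 259/16 minutes.

259/16 minutes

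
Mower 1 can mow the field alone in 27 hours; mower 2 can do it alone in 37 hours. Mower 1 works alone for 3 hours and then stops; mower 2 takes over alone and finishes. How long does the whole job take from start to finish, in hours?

In 3 hours mower 1 does 3/27 = 1/9 of the job, leaving 8/9.
Mower 2 works at 1/37 per hour, so finishing takes 8/9 ÷ 1/37 = 296/9 hours.
Total time = 3 + 296/9 = 323/9 hours.

323/9 hours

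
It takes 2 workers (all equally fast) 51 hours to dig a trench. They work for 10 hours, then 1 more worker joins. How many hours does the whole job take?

One worker does 1/102 of the job per hour.
After 10 hours with 2 workers, 10/51 is done (41/51 left).
With 3 workers the rate is 3/102 = 1/34, so the rest takes 41/51 ÷ 1/34 = 82/3 hours.
Total = 10 + 82/3 = 112/3 hours.

112/3 hours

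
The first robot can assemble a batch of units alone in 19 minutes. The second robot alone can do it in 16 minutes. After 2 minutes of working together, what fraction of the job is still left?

117/152

Combined rate: 1/19 + 1/16 = (16 + 19)/304 = 35/304 per minute.
In 2 minutes they complete 2·35/304 = 35/152 of the job.
So 117/152 remains.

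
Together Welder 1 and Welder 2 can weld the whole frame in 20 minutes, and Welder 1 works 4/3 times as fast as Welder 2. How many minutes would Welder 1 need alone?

35 minutes

Let Welder 2's rate be r; then Welder 1's rate is (4/3)r, so together (4/3 + 1)r = (7/3)r = 1/20.
Thus r = 3/140 per minute.
Welder 2 alone: 140/3 minutes; Welder 1 alone: 35 minutes.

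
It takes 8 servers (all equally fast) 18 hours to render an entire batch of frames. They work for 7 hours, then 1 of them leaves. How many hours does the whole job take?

One server does 1/144 of the job per hour.
After 7 hours with 8 servers, 7/18 is done (11/18 left).
With 7 servers the rate is 7/144, so the rest takes 11/18 ÷ 7/144 = 88/7 hours.
Total = 7 + 88/7 = 137/7 hours.

137/7 hours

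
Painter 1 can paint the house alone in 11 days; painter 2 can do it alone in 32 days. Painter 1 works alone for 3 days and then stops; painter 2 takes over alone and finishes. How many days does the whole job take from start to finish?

289/11 days

In 3 days painter 1 does 3/11 of the job, leaving 8/11.
Painter 2 works at 1/32 per day, so finishing takes 8/11 ÷ 1/32 = 256/11 days.
Total time = 3 + 256/11 = 289/11 days.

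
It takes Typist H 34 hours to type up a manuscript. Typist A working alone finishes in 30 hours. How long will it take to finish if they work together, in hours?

255/16 hours

Combined rate: 1/34 + 1/30 = (15 + 17)/510 = 32/510 = 16/255 per hour.
Time = 1 ÷ (16/255) = 255/16 hours.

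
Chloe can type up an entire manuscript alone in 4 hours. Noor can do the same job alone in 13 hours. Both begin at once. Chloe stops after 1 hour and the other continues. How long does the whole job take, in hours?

In the first 1 hour the combined rate is 17/52, so 17/52 of the job is done, leaving 35/52.
After Chloe leaves the rate is 1/13 per hour; the remaining 35/52 takes 35/4 hours.
Total = 1 + 35/4 = 39/4 hours.

39/4 hours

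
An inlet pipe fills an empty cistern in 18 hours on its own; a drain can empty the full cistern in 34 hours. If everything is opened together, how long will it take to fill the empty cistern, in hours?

Net rate = 1/18 − 1/34 = (17 − 9)/306 = 8/306 = 4/153 per hour.
Filling time = 1 ÷ (4/153) = 153/4 hours.

153/4 hours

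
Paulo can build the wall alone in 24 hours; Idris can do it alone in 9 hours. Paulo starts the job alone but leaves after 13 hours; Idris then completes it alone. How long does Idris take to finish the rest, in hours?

33/8 hours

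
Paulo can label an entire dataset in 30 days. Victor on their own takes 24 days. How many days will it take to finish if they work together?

40/3 days

Combined rate: 1/30 + 1/24 = (4 + 5)/120 = 9/120 = 3/40 per day.
Time = 1 ÷ (3/40) = 40/3 days.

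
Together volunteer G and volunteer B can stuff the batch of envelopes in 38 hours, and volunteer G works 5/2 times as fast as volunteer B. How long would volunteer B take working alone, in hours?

133 hours

Let volunteer B's rate be r; then volunteer G's rate is (5/2)r, so together (5/2 + 1)r = (7/2)r = 1/38.
Thus r = 1/133 per hour.
Volunteer B alone: 133 hours; volunteer G alone: 266/5 hours.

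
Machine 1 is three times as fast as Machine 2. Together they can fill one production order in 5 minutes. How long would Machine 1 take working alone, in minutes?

20/3 minutes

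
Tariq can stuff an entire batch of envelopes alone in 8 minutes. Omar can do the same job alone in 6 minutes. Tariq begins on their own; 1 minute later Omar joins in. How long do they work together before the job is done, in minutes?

3 minutes

In the first 1 minute Tariq alone does 1/8 of the job, leaving 7/8.
Once everyone is working, combined rate: 1/8 + 1/6 = (3 + 4)/24 = 7/24 per minute.
Remaining 7/8 at 7/24 per minute takes 3 minutes.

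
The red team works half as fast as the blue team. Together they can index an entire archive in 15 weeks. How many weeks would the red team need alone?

Let the blue team's rate be r; then the red team's rate is (1/2)r, so together (1/2 + 1)r = (3/2)r = 1/15.
Thus r = 2/45 per week.
The blue team alone: 45/2 weeks; the red team alone: 45 weeks.

45 weeks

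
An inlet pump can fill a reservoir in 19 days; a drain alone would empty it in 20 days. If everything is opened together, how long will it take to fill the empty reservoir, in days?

380 days

Net rate = 1/19 − 1/20 = (20 − 19)/380 = 1/380 per day.
Filling time = 1 ÷ (1/380) = 380 days.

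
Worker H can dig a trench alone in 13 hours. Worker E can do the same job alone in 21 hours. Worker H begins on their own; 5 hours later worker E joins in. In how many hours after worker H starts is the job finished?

169/17 hours

In the first 5 hours worker H alone does 5/13 of the job, leaving 8/13.
Once everyone is working, combined rate: 1/13 + 1/21 = (21 + 13)/273 = 34/273 per hour.
Remaining 8/13 at 34/273 per hour takes 84/17 hours.
Total from the start = 5 + 84/17 = 169/17 hours.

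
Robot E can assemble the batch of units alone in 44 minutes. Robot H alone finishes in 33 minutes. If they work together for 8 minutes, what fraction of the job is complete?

14/33

Combined rate: 1/44 + 1/33 = (3 + 4)/132 = 7/132 per minute.
In 8 minutes they complete 8·7/132 = 14/33 of the job.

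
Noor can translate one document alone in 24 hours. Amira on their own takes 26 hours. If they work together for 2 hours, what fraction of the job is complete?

Combined rate: 1/24 + 1/26 = (13 + 12)/312 = 25/312 per hour.
In 2 hours they complete 2·25/312 = 25/156 of the job.

25/156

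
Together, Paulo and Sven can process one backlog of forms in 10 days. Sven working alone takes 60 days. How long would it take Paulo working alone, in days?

12 days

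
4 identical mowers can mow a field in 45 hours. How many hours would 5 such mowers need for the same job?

Total work is 4·45 = 180 mower-hours.
With 5 mowers: 180/5 = 36 hours.

36 hours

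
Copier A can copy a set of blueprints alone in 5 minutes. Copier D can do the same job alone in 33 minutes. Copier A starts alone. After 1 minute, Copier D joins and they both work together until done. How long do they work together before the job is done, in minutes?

66/19 minutes

In the first 1 minute Copier A alone does 1/5 of the job, leaving 4/5.
Once everyone is working, combined rate: 1/5 + 1/33 = (33 + 5)/165 = 38/165 per minute.
Remaining 4/5 at 38/165 per minute takes 66/19 minutes.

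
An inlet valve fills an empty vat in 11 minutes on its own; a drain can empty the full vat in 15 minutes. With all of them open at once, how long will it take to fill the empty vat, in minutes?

Net rate = 1/11 − 1/15 = (15 − 11)/165 = 4/165 per minute.
Filling time = 1 ÷ (4/165) = 165/4 minutes.

165/4 minutes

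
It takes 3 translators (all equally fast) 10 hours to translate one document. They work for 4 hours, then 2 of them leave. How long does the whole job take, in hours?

22 hours

One translator does 1/30 of the job per hour.
After 4 hours with 3 translators, 2/5 is done (3/5 left).
With 1 translator the rate is 1/30, so the rest takes 3/5 ÷ 1/30 = 18 hours.
Total = 4 + 18 = 22 hours.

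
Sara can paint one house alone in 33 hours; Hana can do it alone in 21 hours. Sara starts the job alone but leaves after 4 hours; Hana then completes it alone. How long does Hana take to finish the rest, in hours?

203/11 hours

In 4 hours Sara does 4/33 of the job, leaving 29/33.
Hana works at 1/21 per hour, so finishing takes 29/33 ÷ 1/21 = 203/11 hours.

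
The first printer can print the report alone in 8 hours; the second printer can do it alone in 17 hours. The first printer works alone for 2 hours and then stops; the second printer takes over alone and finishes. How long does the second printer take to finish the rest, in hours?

In 2 hours the first printer does 2/8 = 1/4 of the job, leaving 3/4.
The second printer works at 1/17 per hour, so finishing takes 3/4 ÷ 1/17 = 51/4 hours.

51/4 hours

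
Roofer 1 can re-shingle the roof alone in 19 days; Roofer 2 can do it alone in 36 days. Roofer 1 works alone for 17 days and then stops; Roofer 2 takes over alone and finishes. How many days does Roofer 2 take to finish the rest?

In 17 days Roofer 1 does 17/19 of the job, leaving 2/19.
Roofer 2 works at 1/36 per day, so finishing takes 2/19 ÷ 1/36 = 72/19 days.

72/19 days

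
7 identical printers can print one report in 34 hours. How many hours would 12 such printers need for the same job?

Total work is 7·34 = 238 printer-hours.
With 12 printers: 238/12 = 119/6 hours.

119/6 hours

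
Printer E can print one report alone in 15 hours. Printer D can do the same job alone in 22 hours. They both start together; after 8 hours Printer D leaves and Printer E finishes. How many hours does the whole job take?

In the first 8 hours the combined rate is 37/330, so 148/165 of the job is done, leaving 17/165.
After Printer D leaves the rate is 1/15 per hour; the remaining 17/165 takes 17/11 hours.
Total = 8 + 17/11 = 105/11 hours.

105/11 hours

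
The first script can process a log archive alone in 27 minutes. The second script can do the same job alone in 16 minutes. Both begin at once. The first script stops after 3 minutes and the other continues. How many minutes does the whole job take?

128/9 minutes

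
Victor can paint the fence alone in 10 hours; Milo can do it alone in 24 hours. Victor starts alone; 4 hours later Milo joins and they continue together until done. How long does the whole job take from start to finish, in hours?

140/17 hours

In 4 hours Victor does 4/10 = 2/5 of the job, leaving 3/5.
Victor and Milo together work at 17/120 per hour, so finishing takes 3/5 ÷ 17/120 = 72/17 hours.
Total time = 4 + 72/17 = 140/17 hours.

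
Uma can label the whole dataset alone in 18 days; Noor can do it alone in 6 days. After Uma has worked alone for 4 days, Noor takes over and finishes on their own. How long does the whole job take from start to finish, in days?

In 4 days Uma does 4/18 = 2/9 of the job, leaving 7/9.
Noor works at 1/6 per day, so finishing takes 7/9 ÷ 1/6 = 14/3 days.
Total time = 4 + 14/3 = 26/3 days.

26/3 days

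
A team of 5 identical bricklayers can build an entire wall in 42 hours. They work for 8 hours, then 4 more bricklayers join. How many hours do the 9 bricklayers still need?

One bricklayer does 1/210 of the job per hour.
After 8 hours with 5 bricklayers, 4/21 is done (17/21 left).
With 9 bricklayers the rate is 9/210 = 3/70, so the rest takes 17/21 ÷ 3/70 = 170/9 hours.

170/9 hours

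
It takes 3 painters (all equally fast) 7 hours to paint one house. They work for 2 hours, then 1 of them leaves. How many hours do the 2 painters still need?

15/2 hours

One painter does 1/21 of the job per hour.
After 2 hours with 3 painters, 2/7 is done (5/7 left).
With 2 painters the rate is 2/21, so the rest takes 5/7 ÷ 2/21 = 15/2 hours.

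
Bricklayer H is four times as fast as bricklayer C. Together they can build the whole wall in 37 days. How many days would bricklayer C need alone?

Let bricklayer C's rate be r; then bricklayer H's rate is 4r, so together (4 + 1)r = 5r = 1/37.
Thus r = 1/185 per day.
Bricklayer C alone: 185 days; bricklayer H alone: 185/4 days.

185 days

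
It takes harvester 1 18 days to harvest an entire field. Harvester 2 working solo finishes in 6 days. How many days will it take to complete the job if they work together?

With two workers the combined time is the product over the sum: 18·6/(18+6) = 108/24 = 9/2 days.

9/2 days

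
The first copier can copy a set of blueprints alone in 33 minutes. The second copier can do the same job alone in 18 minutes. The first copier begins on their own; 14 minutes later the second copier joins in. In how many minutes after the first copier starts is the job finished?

In the first 14 minutes the first copier alone does 14/33 of the job, leaving 19/33.
Once everyone is working, combined rate: 1/33 + 1/18 = (6 + 11)/198 = 17/198 per minute.
Remaining 19/33 at 17/198 per minute takes 114/17 minutes.
Total from the start = 14 + 114/17 = 352/17 minutes.

352/17 minutes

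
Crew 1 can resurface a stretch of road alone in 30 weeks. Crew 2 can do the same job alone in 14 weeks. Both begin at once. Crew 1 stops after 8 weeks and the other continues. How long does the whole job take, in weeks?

In the first 8 weeks the combined rate is 11/105, so 88/105 of the job is done, leaving 17/105.
After Crew 1 leaves the rate is 1/14 per week; the remaining 17/105 takes 34/15 weeks.
Total = 8 + 34/15 = 154/15 weeks.

154/15 weeks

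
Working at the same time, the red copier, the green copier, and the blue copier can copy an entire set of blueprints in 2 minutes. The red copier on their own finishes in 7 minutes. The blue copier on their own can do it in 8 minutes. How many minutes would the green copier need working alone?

Combined rate is 1/2 per minute.
Known contribution: 1/7 + 1/8 = (8 + 7)/56 = 15/56 per minute.
So the green copier's rate is 1/2 − 15/56 = 13/56, meaning 56/13 minutes alone.

56/13 minutes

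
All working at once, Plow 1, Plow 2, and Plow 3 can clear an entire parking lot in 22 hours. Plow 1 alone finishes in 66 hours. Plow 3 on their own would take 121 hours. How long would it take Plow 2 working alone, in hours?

Combined rate is 1/22 per hour.
Known contribution: 1/66 + 1/121 = (11 + 6)/726 = 17/726 per hour.
So Plow 2's rate is 1/22 − 17/726 = 8/363, meaning 363/8 hours alone.

363/8 hours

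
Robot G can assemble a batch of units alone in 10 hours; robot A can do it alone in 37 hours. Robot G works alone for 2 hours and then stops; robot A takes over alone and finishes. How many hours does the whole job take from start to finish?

158/5 hours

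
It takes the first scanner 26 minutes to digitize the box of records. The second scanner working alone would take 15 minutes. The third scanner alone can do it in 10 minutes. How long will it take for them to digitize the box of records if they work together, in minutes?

39/8 minutes

Combined rate: 1/26 + 1/15 + 1/10 = (15 + 26 + 39)/390 = 80/390 = 8/39 per minute.
Time = 1 ÷ (8/39) = 39/8 minutes.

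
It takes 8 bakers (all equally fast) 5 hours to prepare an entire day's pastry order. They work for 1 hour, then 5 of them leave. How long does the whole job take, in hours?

One baker does 1/40 of the job per hour.
After 1 hour with 8 bakers, 1/5 is done (4/5 left).
With 3 bakers the rate is 3/40, so the rest takes 4/5 ÷ 3/40 = 32/3 hours.
Total = 1 + 32/3 = 35/3 hours.

35/3 hours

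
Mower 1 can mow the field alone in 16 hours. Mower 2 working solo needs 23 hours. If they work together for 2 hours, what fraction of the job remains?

145/184

Combined rate: 1/16 + 1/23 = (23 + 16)/368 = 39/368 per hour.
In 2 hours they complete 2·39/368 = 39/184 of the job.
So 145/184 remains.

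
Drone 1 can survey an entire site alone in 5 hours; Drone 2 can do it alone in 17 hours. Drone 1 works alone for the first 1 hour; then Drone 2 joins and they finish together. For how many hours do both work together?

34/11 hours

In 1 hour Drone 1 does 1/5 of the job, leaving 4/5.
Drone 1 and Drone 2 together work at 22/85 per hour, so finishing takes 4/5 ÷ 22/85 = 34/11 hours.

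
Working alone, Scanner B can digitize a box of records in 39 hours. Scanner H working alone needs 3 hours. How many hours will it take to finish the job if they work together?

39/14 hours

Combined rate: 1/39 + 1/3 = (1 + 13)/39 = 14/39 per hour.
Time = 1 ÷ (14/39) = 39/14 hours.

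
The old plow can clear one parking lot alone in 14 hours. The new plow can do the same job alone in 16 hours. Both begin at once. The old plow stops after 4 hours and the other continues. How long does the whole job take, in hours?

80/7 hours

In the first 4 hours the combined rate is 15/112, so 15/28 of the job is done, leaving 13/28.
After the old plow leaves the rate is 1/16 per hour; the remaining 13/28 takes 52/7 hours.
Total = 4 + 52/7 = 80/7 hours.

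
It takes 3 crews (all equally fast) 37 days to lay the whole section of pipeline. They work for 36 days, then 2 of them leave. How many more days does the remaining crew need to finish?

3 days

One crew does 1/111 of the job per day.
After 36 days with 3 crews, 36/37 is done (1/37 left).
With 1 crew the rate is 1/111, so the rest takes 1/37 ÷ 1/111 = 3 days.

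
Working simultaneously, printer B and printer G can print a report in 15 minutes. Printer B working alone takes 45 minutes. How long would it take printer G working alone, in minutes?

Combined rate is 1/15 per minute.
Known contribution: 1/45 per minute.
So printer G's rate is 1/15 − 1/45 = 2/45, meaning 45/2 minutes alone.

45/2 minutes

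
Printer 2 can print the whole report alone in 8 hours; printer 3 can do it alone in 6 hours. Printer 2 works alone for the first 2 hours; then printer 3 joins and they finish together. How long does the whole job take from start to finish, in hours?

32/7 hours

In 2 hours printer 2 does 2/8 = 1/4 of the job, leaving 3/4.
Printer 2 and printer 3 together work at 7/24 per hour, so finishing takes 3/4 ÷ 7/24 = 18/7 hours.
Total time = 2 + 18/7 = 32/7 hours.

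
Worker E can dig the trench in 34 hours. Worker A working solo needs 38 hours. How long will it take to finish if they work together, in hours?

323/18 hours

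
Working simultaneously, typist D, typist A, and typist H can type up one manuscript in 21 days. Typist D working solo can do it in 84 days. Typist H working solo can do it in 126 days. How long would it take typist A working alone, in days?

Combined rate is 1/21 per day.
Known contribution: 1/84 + 1/126 = (3 + 2)/252 = 5/252 per day.
So typist A's rate is 1/21 − 5/252 = 1/36, meaning 36 days alone.

36 days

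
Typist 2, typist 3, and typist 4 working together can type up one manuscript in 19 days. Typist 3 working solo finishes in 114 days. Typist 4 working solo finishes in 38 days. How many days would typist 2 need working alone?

57 days

Combined rate is 1/19 per day.
Known contribution: 1/114 + 1/38 = (1 + 3)/114 = 4/114 = 2/57 per day.
So typist 2's rate is 1/19 − 2/57 = 1/57, meaning 57 days alone.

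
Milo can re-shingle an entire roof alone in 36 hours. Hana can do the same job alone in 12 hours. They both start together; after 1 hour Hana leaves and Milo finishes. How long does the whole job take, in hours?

In the first 1 hour the combined rate is 1/9, so 1/9 of the job is done, leaving 8/9.
After Hana leaves the rate is 1/36 per hour; the remaining 8/9 takes 32 hours.
Total = 1 + 32 = 33 hours.

33 hours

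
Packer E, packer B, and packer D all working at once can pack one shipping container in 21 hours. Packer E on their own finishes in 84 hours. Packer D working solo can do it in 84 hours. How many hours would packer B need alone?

42 hours

Combined rate is 1/21 per hour.
Known contribution: 1/84 + 1/84 = (1 + 1)/84 = 2/84 = 1/42 per hour.
So packer B's rate is 1/21 − 1/42 = 1/42, meaning 42 hours alone.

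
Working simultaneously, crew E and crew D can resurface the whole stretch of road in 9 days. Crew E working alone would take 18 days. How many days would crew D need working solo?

18 days

Combined rate is 1/9 per day.
Known contribution: 1/18 per day.
So crew D's rate is 1/9 − 1/18 = 1/18, meaning 18 days alone.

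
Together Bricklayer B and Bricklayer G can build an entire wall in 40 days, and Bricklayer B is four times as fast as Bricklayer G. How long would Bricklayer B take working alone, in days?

Let Bricklayer G's rate be r; then Bricklayer B's rate is 4r, so together (4 + 1)r = 5r = 1/40.
Thus r = 1/200 per day.
Bricklayer G alone: 200 days; Bricklayer B alone: 50 days.

50 days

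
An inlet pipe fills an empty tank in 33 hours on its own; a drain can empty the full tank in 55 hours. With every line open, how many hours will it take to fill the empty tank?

165/2 hours

Net rate = 1/33 − 1/55 = (5 − 3)/165 = 2/165 per hour.
Filling time = 1 ÷ (2/165) = 165/2 hours.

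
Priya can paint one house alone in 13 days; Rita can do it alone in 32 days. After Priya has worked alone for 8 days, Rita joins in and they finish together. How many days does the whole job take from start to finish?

In 8 days Priya does 8/13 of the job, leaving 5/13.
Priya and Rita together work at 45/416 per day, so finishing takes 5/13 ÷ 45/416 = 32/9 days.
Total time = 8 + 32/9 = 104/9 days.

104/9 days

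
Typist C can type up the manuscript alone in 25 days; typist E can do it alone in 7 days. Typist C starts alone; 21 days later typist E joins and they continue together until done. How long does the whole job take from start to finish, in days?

175/8 days

In 21 days typist C does 21/25 of the job, leaving 4/25.
Typist C and typist E together work at 32/175 per day, so finishing takes 4/25 ÷ 32/175 = 7/8 days.
Total time = 21 + 7/8 = 175/8 days.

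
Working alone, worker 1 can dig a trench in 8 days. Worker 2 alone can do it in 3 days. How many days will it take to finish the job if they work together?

Combined rate: 1/8 + 1/3 = (3 + 8)/24 = 11/24 per day.
Time = 1 ÷ (11/24) = 24/11 days.

24/11 days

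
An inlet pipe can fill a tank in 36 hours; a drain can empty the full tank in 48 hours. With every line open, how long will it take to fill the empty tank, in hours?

Net rate = 1/36 − 1/48 = (4 − 3)/144 = 1/144 per hour.
Filling time = 1 ÷ (1/144) = 144 hours.

144 hours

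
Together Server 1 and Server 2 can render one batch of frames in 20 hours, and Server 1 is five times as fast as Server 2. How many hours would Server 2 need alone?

Let Server 2's rate be r; then Server 1's rate is 5r, so together (5 + 1)r = 6r = 1/20.
Thus r = 1/120 per hour.
Server 2 alone: 120 hours; Server 1 alone: 24 hours.

120 hours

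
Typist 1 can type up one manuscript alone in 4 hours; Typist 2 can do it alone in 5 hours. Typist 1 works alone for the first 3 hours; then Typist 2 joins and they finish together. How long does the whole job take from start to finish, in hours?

In 3 hours Typist 1 does 3/4 of the job, leaving 1/4.
Typist 1 and Typist 2 together work at 9/20 per hour, so finishing takes 1/4 ÷ 9/20 = 5/9 hours.
Total time = 3 + 5/9 = 32/9 hours.

32/9 hours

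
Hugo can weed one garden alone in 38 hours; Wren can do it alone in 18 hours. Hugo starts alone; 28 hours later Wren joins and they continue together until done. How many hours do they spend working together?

45/14 hours

In 28 hours Hugo does 28/38 = 14/19 of the job, leaving 5/19.
Hugo and Wren together work at 14/171 per hour, so finishing takes 5/19 ÷ 14/171 = 45/14 hours.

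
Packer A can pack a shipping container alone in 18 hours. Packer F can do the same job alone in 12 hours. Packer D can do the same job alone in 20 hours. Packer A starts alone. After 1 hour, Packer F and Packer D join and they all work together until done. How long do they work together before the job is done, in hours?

In the first 1 hour Packer A alone does 1/18 of the job, leaving 17/18.
Once everyone is working, combined rate: 1/18 + 1/12 + 1/20 = (10 + 15 + 9)/180 = 34/180 = 17/90 per hour.
Remaining 17/18 at 17/90 per hour takes 5 hours.

5 hours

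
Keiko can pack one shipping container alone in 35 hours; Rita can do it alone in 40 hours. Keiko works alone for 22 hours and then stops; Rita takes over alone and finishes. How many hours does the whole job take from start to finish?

258/7 hours

In 22 hours Keiko does 22/35 of the job, leaving 13/35.
Rita works at 1/40 per hour, so finishing takes 13/35 ÷ 1/40 = 104/7 hours.
Total time = 22 + 104/7 = 258/7 hours.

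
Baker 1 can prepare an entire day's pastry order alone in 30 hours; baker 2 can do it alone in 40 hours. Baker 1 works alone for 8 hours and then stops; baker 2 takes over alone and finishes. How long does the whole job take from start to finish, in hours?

112/3 hours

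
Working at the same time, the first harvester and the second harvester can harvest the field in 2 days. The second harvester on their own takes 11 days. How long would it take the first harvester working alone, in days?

22/9 days

Combined rate is 1/2 per day.
Known contribution: 1/11 per day.
So the first harvester's rate is 1/2 − 1/11 = 9/22, meaning 22/9 days alone.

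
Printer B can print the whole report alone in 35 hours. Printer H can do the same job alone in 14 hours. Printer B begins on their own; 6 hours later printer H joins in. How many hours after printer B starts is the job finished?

In the first 6 hours printer B alone does 6/35 of the job, leaving 29/35.
Once everyone is working, combined rate: 1/35 + 1/14 = (2 + 5)/70 = 7/70 = 1/10 per hour.
Remaining 29/35 at 1/10 per hour takes 58/7 hours.
Total from the start = 6 + 58/7 = 100/7 hours.

100/7 hours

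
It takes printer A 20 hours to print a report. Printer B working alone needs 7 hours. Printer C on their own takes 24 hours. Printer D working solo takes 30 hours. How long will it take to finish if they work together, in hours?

56/15 hours

Combined rate: 1/20 + 1/7 + 1/24 + 1/30 = (42 + 120 + 35 + 28)/840 = 225/840 = 15/56 per hour.
Time = 1 ÷ (15/56) = 56/15 hours.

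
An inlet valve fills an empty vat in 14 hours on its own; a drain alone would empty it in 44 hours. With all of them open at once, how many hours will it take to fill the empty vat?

Net rate = 1/14 − 1/44 = (22 − 7)/308 = 15/308 per hour.
Filling time = 1 ÷ (15/308) = 308/15 hours.

308/15 hours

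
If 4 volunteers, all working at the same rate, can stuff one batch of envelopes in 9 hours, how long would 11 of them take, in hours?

36/11 hours

Total work is 4·9 = 36 volunteer-hours.
With 11 volunteers: 36/11 hours.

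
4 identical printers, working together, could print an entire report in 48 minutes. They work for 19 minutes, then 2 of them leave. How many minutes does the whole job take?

77 minutes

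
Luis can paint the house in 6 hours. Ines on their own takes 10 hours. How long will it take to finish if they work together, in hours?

15/4 hours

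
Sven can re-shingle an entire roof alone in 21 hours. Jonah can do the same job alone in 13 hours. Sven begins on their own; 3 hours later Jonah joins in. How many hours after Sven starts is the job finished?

168/17 hours

In the first 3 hours Sven alone does 3/21 = 1/7 of the job, leaving 6/7.
Once everyone is working, combined rate: 1/21 + 1/13 = (13 + 21)/273 = 34/273 per hour.
Remaining 6/7 at 34/273 per hour takes 117/17 hours.
Total from the start = 3 + 117/17 = 168/17 hours.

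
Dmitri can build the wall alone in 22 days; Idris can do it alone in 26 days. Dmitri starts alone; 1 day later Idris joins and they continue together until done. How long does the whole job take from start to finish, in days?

In 1 day Dmitri does 1/22 of the job, leaving 21/22.
Dmitri and Idris together work at 12/143 per day, so finishing takes 21/22 ÷ 12/143 = 91/8 days.
Total time = 1 + 91/8 = 99/8 days.

99/8 days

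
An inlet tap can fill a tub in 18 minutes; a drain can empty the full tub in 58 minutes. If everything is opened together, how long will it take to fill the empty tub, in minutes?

Net rate = 1/18 − 1/58 = (29 − 9)/522 = 20/522 = 10/261 per minute.
Filling time = 1 ÷ (10/261) = 261/10 minutes.

261/10 minutes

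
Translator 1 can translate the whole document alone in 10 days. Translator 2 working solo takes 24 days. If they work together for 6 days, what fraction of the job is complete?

17/20

Combined rate: 1/10 + 1/24 = (12 + 5)/120 = 17/120 per day.
In 6 days they complete 6·17/120 = 17/20 of the job.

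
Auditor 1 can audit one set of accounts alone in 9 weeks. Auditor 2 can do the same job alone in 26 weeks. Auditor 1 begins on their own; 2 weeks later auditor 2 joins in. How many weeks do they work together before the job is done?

26/5 weeks

In the first 2 weeks auditor 1 alone does 2/9 of the job, leaving 7/9.
Once everyone is working, combined rate: 1/9 + 1/26 = (26 + 9)/234 = 35/234 per week.
Remaining 7/9 at 35/234 per week takes 26/5 weeks.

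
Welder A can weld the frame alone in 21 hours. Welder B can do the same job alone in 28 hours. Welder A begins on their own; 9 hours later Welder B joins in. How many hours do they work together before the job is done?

In the first 9 hours Welder A alone does 9/21 = 3/7 of the job, leaving 4/7.
Once everyone is working, combined rate: 1/21 + 1/28 = (4 + 3)/84 = 7/84 = 1/12 per hour.
Remaining 4/7 at 1/12 per hour takes 48/7 hours.

48/7 hours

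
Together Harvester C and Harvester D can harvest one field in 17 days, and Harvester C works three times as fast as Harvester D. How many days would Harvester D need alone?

Let Harvester D's rate be r; then Harvester C's rate is 3r, so together (3 + 1)r = 4r = 1/17.
Thus r = 1/68 per day.
Harvester D alone: 68 days; Harvester C alone: 68/3 days.

68 days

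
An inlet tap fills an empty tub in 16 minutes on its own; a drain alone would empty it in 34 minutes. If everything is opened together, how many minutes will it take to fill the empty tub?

272/9 minutes

Net rate = 1/16 − 1/34 = (17 − 8)/272 = 9/272 per minute.
Filling time = 1 ÷ (9/272) = 272/9 minutes.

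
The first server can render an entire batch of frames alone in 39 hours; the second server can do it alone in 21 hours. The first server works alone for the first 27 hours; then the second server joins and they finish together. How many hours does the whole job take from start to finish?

156/5 hours

In 27 hours the first server does 27/39 = 9/13 of the job, leaving 4/13.
The first server and the second server together work at 20/273 per hour, so finishing takes 4/13 ÷ 20/273 = 21/5 hours.
Total time = 27 + 21/5 = 156/5 hours.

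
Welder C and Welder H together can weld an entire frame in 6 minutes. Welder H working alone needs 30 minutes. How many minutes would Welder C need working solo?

15/2 minutes

Combined rate is 1/6 per minute.
Known contribution: 1/30 per minute.
So Welder C's rate is 1/6 − 1/30 = 2/15, meaning 15/2 minutes alone.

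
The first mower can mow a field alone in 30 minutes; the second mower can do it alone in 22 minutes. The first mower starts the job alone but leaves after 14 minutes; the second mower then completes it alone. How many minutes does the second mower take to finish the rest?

In 14 minutes the first mower does 14/30 = 7/15 of the job, leaving 8/15.
The second mower works at 1/22 per minute, so finishing takes 8/15 ÷ 1/22 = 176/15 minutes.

176/15 minutes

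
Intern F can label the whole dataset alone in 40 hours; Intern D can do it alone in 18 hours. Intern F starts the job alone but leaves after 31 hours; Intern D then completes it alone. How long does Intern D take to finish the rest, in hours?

In 31 hours Intern F does 31/40 of the job, leaving 9/40.
Intern D works at 1/18 per hour, so finishing takes 9/40 ÷ 1/18 = 81/20 hours.

81/20 hours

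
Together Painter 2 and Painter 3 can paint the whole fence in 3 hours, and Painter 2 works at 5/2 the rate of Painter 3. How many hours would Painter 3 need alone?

Let Painter 3's rate be r; then Painter 2's rate is (5/2)r, so together (5/2 + 1)r = (7/2)r = 1/3.
Thus r = 2/21 per hour.
Painter 3 alone: 21/2 hours; Painter 2 alone: 21/5 hours.

21/2 hours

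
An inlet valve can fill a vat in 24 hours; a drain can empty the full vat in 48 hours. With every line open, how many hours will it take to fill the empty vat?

Net rate = 1/24 − 1/48 = (2 − 1)/48 = 1/48 per hour.
Filling time = 1 ÷ (1/48) = 48 hours.

48 hours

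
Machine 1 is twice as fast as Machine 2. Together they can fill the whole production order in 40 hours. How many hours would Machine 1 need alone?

Let Machine 2's rate be r; then Machine 1's rate is 2r, so together (2 + 1)r = 3r = 1/40.
Thus r = 1/120 per hour.
Machine 2 alone: 120 hours; Machine 1 alone: 60 hours.

60 hours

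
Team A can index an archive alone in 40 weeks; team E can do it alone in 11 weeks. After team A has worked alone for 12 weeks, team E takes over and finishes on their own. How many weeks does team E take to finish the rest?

77/10 weeks

In 12 weeks team A does 12/40 = 3/10 of the job, leaving 7/10.
Team E works at 1/11 per week, so finishing takes 7/10 ÷ 1/11 = 77/10 weeks.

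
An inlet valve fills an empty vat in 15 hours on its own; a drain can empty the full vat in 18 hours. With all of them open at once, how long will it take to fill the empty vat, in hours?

Net rate = 1/15 − 1/18 = (6 − 5)/90 = 1/90 per hour.
Filling time = 1 ÷ (1/90) = 90 hours.

90 hours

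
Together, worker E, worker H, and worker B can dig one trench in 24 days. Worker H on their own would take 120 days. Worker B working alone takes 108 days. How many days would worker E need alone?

540/13 days

Combined rate is 1/24 per day.
Known contribution: 1/120 + 1/108 = (9 + 10)/1080 = 19/1080 per day.
So worker E's rate is 1/24 − 19/1080 = 13/540, meaning 540/13 days alone.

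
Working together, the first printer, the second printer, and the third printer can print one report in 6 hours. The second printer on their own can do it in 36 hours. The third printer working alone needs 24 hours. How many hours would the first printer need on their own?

72/7 hours

Combined rate is 1/6 per hour.
Known contribution: 1/36 + 1/24 = (2 + 3)/72 = 5/72 per hour.
So the first printer's rate is 1/6 − 5/72 = 7/72, meaning 72/7 hours alone.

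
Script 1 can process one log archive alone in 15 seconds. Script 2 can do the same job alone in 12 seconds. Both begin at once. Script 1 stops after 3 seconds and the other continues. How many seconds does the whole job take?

In the first 3 seconds the combined rate is 3/20, so 9/20 of the job is done, leaving 11/20.
After Script 1 leaves the rate is 1/12 per second; the remaining 11/20 takes 33/5 seconds.
Total = 3 + 33/5 = 48/5 seconds.

48/5 seconds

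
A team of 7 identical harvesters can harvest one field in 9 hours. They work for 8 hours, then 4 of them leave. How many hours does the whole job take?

31/3 hours

One harvester does 1/63 of the job per hour.
After 8 hours with 7 harvesters, 8/9 is done (1/9 left).
With 3 harvesters the rate is 3/63 = 1/21, so the rest takes 1/9 ÷ 1/21 = 7/3 hours.
Total = 8 + 7/3 = 31/3 hours.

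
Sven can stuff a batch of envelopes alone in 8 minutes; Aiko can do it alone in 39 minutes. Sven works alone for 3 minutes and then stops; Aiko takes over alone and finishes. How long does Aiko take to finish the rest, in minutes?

In 3 minutes Sven does 3/8 of the job, leaving 5/8.
Aiko works at 1/39 per minute, so finishing takes 5/8 ÷ 1/39 = 195/8 minutes.

195/8 minutes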